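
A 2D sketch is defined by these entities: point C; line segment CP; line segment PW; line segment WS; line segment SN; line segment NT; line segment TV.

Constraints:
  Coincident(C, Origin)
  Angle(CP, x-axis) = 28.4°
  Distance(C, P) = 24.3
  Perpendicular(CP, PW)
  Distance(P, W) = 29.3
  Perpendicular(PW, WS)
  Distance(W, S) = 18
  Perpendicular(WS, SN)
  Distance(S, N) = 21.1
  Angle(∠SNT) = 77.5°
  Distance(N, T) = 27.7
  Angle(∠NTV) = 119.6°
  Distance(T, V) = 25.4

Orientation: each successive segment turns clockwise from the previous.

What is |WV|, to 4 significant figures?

18.89

C is at the origin; CP runs at 28.4° with length 24.3, so P = (21.38, 11.56). The perpendicularity gives PW at right angles to CP, so PW runs at -61.60°; with |PW| = 29.3, W = (35.31, -14.22). PW is perpendicular to WS, so WS runs at -151.6°; with |WS| = 18.0, S = (19.48, -22.78). WS ⟂ SN, so SN runs at 118.4°; with |SN| = 21.1, N = (9.442, -4.217). ∠SNT = 77.5° gives NT at 15.90° from the x-axis; with |NT| = 27.7, T = (36.08, 3.372). ∠NTV = 119.6° gives TV at -44.50° from the x-axis; with |TV| = 25.4, V = (54.20, -14.43). Then |WV| = |V − W| = 18.89.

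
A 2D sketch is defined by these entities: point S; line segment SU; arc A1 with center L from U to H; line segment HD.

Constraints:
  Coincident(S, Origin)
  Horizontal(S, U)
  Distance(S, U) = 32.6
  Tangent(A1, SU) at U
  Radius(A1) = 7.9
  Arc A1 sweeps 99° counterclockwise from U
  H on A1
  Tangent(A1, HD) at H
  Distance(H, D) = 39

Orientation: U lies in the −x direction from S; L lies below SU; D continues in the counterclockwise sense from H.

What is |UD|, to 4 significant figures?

47.69

S is at the origin; SU is horizontal with |SU| = 32.6 and U on the −x side, so U = (-32.60, 0.000). Since A1 is tangent to SU there, LU ⟂ SU, so L = U + (0, -7.9) = (-32.60, -7.900). On A1, U sits at bearing 90° from L; a 99° counterclockwise sweep puts H at bearing 189°, so H = L + 7.9·(cos 189°, sin 189°) = (-40.40, -9.136). A1 meets HD tangentially, so LH is at right angles to HD, so HD runs along (−sin 189°, cos 189°); with |HD| = 39.0, D = (-34.30, -47.66). Then |UD| = |D − U| = 47.69.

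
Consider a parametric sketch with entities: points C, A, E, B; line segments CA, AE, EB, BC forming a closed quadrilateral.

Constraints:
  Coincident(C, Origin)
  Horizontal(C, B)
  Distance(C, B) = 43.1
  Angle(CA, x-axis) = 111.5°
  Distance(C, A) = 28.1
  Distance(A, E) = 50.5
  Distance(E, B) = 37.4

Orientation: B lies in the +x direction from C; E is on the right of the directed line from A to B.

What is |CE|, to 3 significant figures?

22.5

C is at the origin; CB is horizontal with |CB| = 43.1 and B in +x, so B = (43.1, 0). CA runs at 111.5° with |CA| = 28.1, so A = (-10.3, 26.1). E is determined by |AE| = 50.5 and |EB| = 37.4 together: it lies at the intersection of circle(A, 50.5) and circle(B, 37.4). With |AB| = 59.5, the foot of the radical line on AB is 39.4 from A and the perpendicular offset is √(50.5² − 39.4²) = 31.6. Taking the right-of-AB solution: E = (11.2, -19.5).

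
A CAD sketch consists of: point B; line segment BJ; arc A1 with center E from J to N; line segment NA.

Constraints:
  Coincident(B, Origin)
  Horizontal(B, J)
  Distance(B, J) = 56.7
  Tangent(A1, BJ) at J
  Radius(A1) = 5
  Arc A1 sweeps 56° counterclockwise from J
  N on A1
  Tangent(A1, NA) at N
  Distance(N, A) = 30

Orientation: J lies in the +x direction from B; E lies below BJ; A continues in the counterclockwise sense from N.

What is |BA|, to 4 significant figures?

44.87

On A1, J sits at bearing 90° from E; a 56° counterclockwise sweep puts N at bearing 146°, so N = E + 5.0·(cos 146°, sin 146°) = (52.55, -2.204). Since A1 is tangent to NA there, EN ⟂ NA, so NA runs along (−sin 146°, cos 146°); with |NA| = 30.0, A = (35.78, -27.08). Then |BA| = |A − B| = 44.87.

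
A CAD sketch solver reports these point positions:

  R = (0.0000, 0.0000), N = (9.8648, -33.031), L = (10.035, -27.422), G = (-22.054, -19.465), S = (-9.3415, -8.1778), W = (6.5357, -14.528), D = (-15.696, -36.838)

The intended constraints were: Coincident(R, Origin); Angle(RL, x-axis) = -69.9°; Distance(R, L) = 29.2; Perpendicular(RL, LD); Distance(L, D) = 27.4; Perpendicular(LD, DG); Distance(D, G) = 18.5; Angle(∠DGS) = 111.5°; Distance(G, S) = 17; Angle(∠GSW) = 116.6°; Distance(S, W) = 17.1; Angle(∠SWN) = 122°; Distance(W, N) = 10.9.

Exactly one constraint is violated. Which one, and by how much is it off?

Distance(W, N) = 10.9 — off by 7.90.

R = (0.00, 0.00) ✓; RL at -69.90° ✓; |RL| = 29.20 ✓; ∠(RL, LD) = 90.00° ✓; |LD| = 27.40 ✓; ∠(LD, DG) = 90.00° ✓; |DG| = 18.50 ✓; ∠DGS = 111.5° ✓; |GS| = 17.00 ✓; ∠GSW = 116.6° ✓; |SW| = 17.10 ✓; ∠SWN = 122.0° ✓; |WN| = 18.80 ✗.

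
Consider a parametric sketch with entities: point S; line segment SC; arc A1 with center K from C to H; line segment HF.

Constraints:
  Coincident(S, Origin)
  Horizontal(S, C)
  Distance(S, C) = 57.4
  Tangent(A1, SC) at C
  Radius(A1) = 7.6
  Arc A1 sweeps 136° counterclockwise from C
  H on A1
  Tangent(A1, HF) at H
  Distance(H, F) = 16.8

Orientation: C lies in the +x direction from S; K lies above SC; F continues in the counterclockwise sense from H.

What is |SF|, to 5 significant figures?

56.318

S is at the origin; SC is horizontal with |SC| = 57.4 and C on the +x side, so C = (57.400, 0.0000). Since A1 is tangent to SC there, KC ⟂ SC, so K = C + (0, 7.6) = (57.400, 7.6000). On A1, C sits at bearing -90° from K; a 136° counterclockwise sweep puts H at bearing 46°, so H = K + 7.6·(cos 46°, sin 46°) = (62.679, 13.067). Tangency of A1 to HF means the radius KH is perpendicular to HF, so HF runs along (−sin 46°, cos 46°); with |HF| = 16.8, F = (50.594, 24.737). Then |SF| = |F − S| = 56.318.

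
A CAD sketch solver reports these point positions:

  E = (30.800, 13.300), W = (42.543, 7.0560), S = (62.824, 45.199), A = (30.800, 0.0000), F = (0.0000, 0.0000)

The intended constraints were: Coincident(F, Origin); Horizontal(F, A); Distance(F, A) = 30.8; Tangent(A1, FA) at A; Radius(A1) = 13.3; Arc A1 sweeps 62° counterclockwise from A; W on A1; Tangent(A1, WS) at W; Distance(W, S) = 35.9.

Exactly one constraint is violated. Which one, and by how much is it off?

Distance(W, S) = 35.9 — off by 7.30.

F = (0.00, 0.00) ✓; F.y = 0.00, A.y = 0.00 ✓; |FA| = 30.80 ✓; ∠(EA, AF) = 90.00° ✓; |EA| = 13.30 ✓; bearing(E→W) − bearing(E→A) = 62.00° ✓; |EW| = 13.30 ✓; ∠(EW, WS) = 90.00° ✓; |WS| = 43.20 ✗.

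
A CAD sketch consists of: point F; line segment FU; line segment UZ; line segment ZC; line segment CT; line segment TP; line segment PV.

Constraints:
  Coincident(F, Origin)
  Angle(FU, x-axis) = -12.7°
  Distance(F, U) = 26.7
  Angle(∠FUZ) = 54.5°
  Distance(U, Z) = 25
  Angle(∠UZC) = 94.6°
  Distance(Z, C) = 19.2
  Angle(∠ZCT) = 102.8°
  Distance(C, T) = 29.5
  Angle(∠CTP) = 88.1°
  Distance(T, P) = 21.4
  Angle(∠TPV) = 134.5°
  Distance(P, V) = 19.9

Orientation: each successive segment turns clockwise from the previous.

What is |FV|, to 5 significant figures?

34.156

∠CTP = 88.1° gives TP at -32.700° from the x-axis; with |TP| = 21.4, P = (26.619, 4.4857). ∠TPV = 134.5° gives PV at -78.200° from the x-axis; with |PV| = 19.9, V = (30.689, -14.994). Then |FV| = |V − F| = 34.156.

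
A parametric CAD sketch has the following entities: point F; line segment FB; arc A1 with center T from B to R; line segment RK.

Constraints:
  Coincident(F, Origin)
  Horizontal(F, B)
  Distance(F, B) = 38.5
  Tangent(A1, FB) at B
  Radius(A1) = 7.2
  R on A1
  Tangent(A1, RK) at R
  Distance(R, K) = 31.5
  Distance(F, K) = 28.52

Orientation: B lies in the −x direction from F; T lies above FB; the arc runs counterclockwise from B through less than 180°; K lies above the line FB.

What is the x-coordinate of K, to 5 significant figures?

-12.097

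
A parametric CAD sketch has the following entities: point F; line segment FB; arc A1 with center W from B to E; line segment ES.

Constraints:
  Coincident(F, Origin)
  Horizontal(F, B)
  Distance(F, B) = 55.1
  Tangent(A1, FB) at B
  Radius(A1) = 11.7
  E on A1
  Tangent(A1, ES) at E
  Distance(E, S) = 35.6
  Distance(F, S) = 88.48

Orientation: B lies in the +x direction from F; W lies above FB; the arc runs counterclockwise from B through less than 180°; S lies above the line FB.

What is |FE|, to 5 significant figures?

66.524

Checks: |WE| = 11.70 ✓; ∠(WE, ES) = 90.00° ✓; |ES| = 35.60 ✓; |FS| = 88.48 ✓.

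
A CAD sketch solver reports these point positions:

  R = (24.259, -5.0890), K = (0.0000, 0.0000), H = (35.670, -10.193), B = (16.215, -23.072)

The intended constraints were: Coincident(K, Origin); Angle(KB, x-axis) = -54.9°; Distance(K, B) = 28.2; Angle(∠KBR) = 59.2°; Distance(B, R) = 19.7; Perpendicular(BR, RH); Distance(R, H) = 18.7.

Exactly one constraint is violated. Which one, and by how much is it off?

Distance(R, H) = 18.7 — off by 6.20.

K = (0.00, 0.00) ✓; KB at -54.90° ✓; |KB| = 28.20 ✓; ∠KBR = 59.20° ✓; |BR| = 19.70 ✓; ∠(BR, RH) = 90.00° ✓; |RH| = 12.50 ✗.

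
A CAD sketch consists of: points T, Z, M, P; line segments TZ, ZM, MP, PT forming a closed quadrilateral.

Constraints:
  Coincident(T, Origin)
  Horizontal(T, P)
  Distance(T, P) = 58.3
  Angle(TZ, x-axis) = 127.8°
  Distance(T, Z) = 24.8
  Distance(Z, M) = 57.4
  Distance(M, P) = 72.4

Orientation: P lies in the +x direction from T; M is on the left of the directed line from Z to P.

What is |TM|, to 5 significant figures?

66.801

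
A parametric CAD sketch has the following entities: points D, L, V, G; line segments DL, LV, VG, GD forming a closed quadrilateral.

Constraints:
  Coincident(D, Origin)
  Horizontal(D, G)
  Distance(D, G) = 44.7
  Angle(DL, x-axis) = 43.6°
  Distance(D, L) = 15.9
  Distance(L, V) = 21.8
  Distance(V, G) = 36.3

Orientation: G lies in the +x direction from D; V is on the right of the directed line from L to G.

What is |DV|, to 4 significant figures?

14.73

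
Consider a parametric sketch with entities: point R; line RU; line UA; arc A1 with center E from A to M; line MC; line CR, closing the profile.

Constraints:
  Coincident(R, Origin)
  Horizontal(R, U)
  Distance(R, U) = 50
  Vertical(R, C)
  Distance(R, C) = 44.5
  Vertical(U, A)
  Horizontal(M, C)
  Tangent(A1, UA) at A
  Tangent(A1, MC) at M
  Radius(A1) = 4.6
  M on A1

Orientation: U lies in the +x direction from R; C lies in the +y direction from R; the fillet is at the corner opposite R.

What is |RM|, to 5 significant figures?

63.572

R is at the origin; R and U share the same y with |RU| = 50.0 and U on the +x side, so U = (50.000, 0.0000). RC is vertical with |RC| = 44.5 and C on the +y side, so C = (0.0000, 44.500). The virtual corner opposite R is at (50.000, 44.500). A1 meets UA tangentially, so EA is at right angles to UA and since A1 is tangent to MC there, EM ⟂ MC, with radius 4.6, so the center E sits 4.6 in from both sides at E = (45.400, 39.900). That places the tangent points at A = (50.000, 39.900) on UA and M = (45.400, 44.500) on MC. Then |RM| = |M − R| = 63.572.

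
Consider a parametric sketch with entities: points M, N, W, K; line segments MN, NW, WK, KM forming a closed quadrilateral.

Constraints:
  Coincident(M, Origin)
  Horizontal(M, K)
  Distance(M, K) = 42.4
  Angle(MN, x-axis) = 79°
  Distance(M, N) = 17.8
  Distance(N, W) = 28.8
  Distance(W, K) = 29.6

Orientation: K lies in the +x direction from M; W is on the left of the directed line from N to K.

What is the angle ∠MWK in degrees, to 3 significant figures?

72.0°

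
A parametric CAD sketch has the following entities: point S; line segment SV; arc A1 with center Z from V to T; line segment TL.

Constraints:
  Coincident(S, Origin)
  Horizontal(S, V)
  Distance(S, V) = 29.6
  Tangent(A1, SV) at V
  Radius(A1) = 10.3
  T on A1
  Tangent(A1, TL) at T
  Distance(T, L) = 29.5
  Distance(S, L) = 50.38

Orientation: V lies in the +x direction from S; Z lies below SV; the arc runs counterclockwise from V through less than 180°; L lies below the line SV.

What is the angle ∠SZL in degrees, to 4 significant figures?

107.2°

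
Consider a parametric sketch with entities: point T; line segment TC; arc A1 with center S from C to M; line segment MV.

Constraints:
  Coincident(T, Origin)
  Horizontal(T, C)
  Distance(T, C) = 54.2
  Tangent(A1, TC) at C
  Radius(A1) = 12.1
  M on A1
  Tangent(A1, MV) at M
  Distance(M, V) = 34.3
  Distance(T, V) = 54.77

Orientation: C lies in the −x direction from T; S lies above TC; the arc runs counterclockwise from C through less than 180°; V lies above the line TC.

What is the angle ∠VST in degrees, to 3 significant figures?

69.6°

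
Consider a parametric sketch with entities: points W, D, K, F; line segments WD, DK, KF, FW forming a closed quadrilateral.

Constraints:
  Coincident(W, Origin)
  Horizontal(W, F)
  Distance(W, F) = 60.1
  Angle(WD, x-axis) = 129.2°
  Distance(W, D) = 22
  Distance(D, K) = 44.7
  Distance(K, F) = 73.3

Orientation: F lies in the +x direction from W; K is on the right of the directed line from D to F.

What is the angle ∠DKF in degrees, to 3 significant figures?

75.8°

Checks: |DK| = 44.70 ✓; |KF| = 73.30 ✓.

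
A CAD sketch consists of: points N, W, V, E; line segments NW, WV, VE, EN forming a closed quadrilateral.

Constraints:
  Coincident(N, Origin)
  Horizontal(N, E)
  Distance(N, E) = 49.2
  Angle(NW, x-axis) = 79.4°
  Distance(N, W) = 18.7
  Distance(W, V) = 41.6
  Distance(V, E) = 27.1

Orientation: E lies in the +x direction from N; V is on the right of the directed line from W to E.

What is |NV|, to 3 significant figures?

31.4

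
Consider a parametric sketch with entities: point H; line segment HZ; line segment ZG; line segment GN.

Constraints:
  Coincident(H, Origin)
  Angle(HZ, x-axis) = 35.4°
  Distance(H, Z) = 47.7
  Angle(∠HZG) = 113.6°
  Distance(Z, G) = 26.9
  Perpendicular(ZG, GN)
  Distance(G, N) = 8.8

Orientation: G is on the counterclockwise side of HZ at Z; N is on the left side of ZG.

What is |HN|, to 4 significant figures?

57.74

∠HZG = 113.6°, so ZG runs at 35.4° + (180° − 113.6°) = 101.8° from the x-axis; with |ZG| = 26.9, G = Z + 26.9·(cos 101.8°, sin 101.8°) = (33.38, 53.96). ZG ⟂ GN; with |GN| = 8.8 on the left of ZG, N = G + 8.8·(-0.9789, -0.2045) = (24.77, 52.16). Then |HN| = |N − H| = 57.74.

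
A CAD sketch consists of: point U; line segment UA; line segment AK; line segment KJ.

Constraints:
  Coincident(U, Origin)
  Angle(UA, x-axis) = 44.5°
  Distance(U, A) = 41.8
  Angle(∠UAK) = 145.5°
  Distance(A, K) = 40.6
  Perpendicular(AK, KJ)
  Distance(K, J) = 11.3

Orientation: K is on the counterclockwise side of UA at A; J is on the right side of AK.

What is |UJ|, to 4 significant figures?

82.80

∠UAK = 145.5°, so AK runs at 44.5° + (180° − 145.5°) = 79.00° from the x-axis; with |AK| = 40.6, K = A + 40.6·(cos 79.00°, sin 79.00°) = (37.56, 69.15). AK ⟂ KJ; with |KJ| = 11.3 on the right of AK, J = K + 11.3·(0.9816, -0.1908) = (48.65, 67.00). Then |UJ| = |J − U| = 82.80.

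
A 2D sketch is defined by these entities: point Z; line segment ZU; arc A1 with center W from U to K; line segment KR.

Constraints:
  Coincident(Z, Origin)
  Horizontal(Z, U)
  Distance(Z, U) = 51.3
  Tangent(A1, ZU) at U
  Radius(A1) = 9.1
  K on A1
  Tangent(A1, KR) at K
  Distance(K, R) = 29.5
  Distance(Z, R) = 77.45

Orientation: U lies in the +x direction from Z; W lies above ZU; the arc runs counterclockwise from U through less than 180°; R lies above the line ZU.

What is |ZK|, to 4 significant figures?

60.20

Z is at the origin; ZU is horizontal with |ZU| = 51.3 and U on the +x side, so U = (51.30, 0.000). Tangency of A1 to ZU means the radius WU is perpendicular to ZU, so W = U + (0, 9.1) = (51.30, 9.100). Since WK ⟂ KR (tangency), |WR| = √(9.1² + 29.5²) = 30.87 regardless of where K sits on A1. So R lies on both circle(Z, 77.45) and circle(W, 30.87); the above-ZU intersection is R = (69.61, 33.96). K is the foot of the tangent from R: K = (59.89, 6.102).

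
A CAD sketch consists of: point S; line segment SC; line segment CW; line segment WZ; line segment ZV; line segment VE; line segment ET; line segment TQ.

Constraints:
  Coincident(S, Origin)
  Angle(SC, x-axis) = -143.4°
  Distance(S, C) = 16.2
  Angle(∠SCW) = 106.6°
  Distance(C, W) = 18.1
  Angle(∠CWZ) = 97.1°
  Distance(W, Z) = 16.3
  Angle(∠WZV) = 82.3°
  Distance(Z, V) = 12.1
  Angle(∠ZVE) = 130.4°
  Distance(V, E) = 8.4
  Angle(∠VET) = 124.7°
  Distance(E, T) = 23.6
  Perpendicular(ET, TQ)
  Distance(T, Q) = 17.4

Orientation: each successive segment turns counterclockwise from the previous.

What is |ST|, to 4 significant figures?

31.72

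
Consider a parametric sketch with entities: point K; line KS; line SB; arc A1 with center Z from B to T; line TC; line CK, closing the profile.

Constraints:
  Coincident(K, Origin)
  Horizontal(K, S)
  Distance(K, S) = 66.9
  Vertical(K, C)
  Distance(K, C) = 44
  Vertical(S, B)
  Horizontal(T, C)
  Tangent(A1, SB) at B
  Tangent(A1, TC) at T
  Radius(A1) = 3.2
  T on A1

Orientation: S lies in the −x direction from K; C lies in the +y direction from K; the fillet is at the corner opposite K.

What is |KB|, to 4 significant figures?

78.36

K is at the origin; K and S share the same y with |KS| = 66.9 and S on the −x side, so S = (-66.90, 0.000). KC is vertical with |KC| = 44.0 and C on the +y side, so C = (0.000, 44.00). The virtual corner opposite K is at (-66.90, 44.00). A1 meets SB tangentially, so ZB is at right angles to SB and tangency of A1 to TC means the radius ZT is perpendicular to TC, with radius 3.2, so the center Z sits 3.2 in from both sides at Z = (-63.70, 40.80). That places the tangent points at B = (-66.90, 40.80) on SB and T = (-63.70, 44.00) on TC. Then |KB| = |B − K| = 78.36.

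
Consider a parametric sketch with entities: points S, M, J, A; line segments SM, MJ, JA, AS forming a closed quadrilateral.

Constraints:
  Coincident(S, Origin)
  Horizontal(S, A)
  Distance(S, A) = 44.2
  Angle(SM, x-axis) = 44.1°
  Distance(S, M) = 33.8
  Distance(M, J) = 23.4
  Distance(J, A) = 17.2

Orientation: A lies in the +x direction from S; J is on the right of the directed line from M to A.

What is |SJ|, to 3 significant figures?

27.0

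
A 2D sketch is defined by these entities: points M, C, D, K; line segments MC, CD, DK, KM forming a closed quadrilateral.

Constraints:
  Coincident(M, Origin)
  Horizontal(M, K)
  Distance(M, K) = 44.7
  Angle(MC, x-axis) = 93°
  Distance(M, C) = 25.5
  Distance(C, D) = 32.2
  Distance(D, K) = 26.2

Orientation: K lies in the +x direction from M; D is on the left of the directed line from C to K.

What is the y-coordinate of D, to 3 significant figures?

22.1

Checks: |MK| = 44.70 ✓; |MC| = 25.50 ✓; |CD| = 32.20 ✓; |DK| = 26.20 ✓.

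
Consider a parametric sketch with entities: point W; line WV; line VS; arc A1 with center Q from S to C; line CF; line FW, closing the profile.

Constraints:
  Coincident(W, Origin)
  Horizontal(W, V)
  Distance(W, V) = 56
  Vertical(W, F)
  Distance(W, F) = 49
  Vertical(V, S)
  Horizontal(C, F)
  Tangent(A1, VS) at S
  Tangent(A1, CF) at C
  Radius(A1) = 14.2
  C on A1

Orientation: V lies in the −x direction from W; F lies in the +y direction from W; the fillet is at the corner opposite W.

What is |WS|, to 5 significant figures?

65.932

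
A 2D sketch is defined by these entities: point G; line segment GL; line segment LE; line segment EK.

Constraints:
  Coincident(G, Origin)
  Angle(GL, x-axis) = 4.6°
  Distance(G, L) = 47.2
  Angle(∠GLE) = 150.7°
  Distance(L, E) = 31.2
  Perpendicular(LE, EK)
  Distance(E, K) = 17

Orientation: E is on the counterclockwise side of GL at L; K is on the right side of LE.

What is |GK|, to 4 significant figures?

82.73

G is at the origin; GL runs at 4.6° with length 47.2, so L = 47.2·(cos 4.6°, sin 4.6°) = (47.05, 3.785). ∠GLE = 150.7°, so LE runs at 4.6° + (180° − 150.7°) = 33.90° from the x-axis; with |LE| = 31.2, E = L + 31.2·(cos 33.90°, sin 33.90°) = (72.94, 21.19). The perpendicularity gives EK at right angles to LE; with |EK| = 17.0 on the right of LE, K = E + 17.0·(0.5577, -0.8300) = (82.43, 7.077). Then |GK| = |K − G| = 82.73.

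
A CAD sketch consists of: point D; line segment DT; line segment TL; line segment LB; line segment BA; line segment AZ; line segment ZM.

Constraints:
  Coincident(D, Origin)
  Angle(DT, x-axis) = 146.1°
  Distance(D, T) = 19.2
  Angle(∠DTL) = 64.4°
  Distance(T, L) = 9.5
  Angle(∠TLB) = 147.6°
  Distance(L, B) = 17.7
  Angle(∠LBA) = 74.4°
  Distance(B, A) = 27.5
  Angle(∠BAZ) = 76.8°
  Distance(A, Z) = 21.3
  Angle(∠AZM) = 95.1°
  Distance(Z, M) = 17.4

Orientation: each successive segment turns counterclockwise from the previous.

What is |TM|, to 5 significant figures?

8.2033

D is at the origin; DT runs at 146.1° with length 19.2, so T = (-15.936, 10.709). ∠DTL = 64.4° gives TL at -98.300° from the x-axis; with |TL| = 9.5, L = (-17.308, 1.3082). ∠TLB = 147.6° gives LB at -65.900° from the x-axis; with |LB| = 17.7, B = (-10.080, -14.849). ∠LBA = 74.4° gives BA at 39.700° from the x-axis; with |BA| = 27.5, A = (11.078, 2.7172). ∠BAZ = 76.8° gives AZ at 142.90° from the x-axis; with |AZ| = 21.3, Z = (-5.9102, 15.565). ∠AZM = 95.1° gives ZM at -132.20° from the x-axis; with |ZM| = 17.4, M = (-17.598, 2.6755). Then |TM| = |M − T| = 8.2033.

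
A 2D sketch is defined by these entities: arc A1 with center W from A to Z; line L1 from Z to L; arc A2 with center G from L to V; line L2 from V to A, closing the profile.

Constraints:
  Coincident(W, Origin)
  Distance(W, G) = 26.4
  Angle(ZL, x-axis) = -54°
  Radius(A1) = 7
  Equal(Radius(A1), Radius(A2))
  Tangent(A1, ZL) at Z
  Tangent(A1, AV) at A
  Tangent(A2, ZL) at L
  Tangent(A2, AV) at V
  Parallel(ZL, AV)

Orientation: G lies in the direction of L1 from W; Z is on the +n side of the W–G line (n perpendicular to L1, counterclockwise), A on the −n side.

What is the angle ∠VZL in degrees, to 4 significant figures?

27.94°

The slot axis is L1's direction at -54.0°, so u = (cos -54.0°, sin -54.0°) = (0.5878, -0.8090) and n = (−sin -54.0°, cos -54.0°) = (0.8090, 0.5878). W is at the origin and G lies 26.4 along u from W, so G = 26.4·u = (15.52, -21.36). Tangency of A1 to both parallel lines with radius 7.0 puts Z and A at W ± 7.0·n: Z = (5.663, 4.114), A = (-5.663, -4.114). Equal radii place L and V the same way about G: L = G + 7.0·n = (21.18, -17.24), V = G − 7.0·n = (9.854, -25.47). Then cos ∠VZL = ZV·ZL / (|ZV||ZL|), giving 27.94°.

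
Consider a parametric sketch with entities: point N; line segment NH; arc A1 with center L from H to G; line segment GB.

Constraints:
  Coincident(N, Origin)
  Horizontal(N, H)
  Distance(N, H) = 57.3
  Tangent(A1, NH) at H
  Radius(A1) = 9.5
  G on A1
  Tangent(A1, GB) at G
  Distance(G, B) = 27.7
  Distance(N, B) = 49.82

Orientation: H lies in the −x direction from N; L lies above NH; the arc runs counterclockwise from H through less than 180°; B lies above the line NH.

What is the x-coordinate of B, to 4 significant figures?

-38.34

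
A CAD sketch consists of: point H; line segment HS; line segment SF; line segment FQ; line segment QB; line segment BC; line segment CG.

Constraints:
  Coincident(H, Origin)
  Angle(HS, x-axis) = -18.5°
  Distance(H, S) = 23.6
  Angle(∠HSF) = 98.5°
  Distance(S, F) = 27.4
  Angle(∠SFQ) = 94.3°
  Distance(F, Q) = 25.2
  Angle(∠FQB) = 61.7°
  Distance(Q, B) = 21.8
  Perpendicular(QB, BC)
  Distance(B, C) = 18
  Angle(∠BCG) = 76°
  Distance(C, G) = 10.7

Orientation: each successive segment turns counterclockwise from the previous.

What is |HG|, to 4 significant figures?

33.25

H is at the origin; HS runs at -18.5° with length 23.6, so S = (22.38, -7.488). ∠HSF = 98.5° gives SF at 63.00° from the x-axis; with |SF| = 27.4, F = (34.82, 16.93). ∠SFQ = 94.3° gives FQ at 148.7° from the x-axis; with |FQ| = 25.2, Q = (13.29, 30.02). ∠FQB = 61.7° gives QB at -93.00° from the x-axis; with |QB| = 21.8, B = (12.15, 8.247). QB ⟂ BC, so BC runs at -3.000°; with |BC| = 18.0, C = (30.12, 7.305). ∠BCG = 76.0° gives CG at 101.0° from the x-axis; with |CG| = 10.7, G = (28.08, 17.81). Then |HG| = |G − H| = 33.25.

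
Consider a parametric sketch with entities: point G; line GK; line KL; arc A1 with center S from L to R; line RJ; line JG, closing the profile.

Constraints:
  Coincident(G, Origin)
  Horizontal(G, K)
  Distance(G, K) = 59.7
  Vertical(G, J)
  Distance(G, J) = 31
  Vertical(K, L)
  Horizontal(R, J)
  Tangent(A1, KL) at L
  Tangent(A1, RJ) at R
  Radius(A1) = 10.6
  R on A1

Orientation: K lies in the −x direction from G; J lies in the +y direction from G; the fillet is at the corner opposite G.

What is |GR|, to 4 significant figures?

58.07

G is at the origin; G and K share the same y with |GK| = 59.7 and K on the −x side, so K = (-59.70, 0.000). G and J share the same x with |GJ| = 31.0 and J on the +y side, so J = (0.000, 31.00). The virtual corner opposite G is at (-59.70, 31.00). A1 meets KL tangentially, so SL is at right angles to KL and the tangent condition forces SR to be normal to RJ, with radius 10.6, so the center S sits 10.6 in from both sides at S = (-49.10, 20.40). That places the tangent points at L = (-59.70, 20.40) on KL and R = (-49.10, 31.00) on RJ. Then |GR| = |R − G| = 58.07.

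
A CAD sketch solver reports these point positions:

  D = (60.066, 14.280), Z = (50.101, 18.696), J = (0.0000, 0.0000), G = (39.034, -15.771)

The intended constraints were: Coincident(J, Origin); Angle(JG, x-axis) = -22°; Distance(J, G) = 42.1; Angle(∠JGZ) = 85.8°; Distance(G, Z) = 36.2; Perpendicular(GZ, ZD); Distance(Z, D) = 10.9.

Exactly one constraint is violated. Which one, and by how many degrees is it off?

Perpendicular(GZ, ZD) — off by 6.10°.

J = (0.00, 0.00) ✓; JG at -22.00° ✓; |JG| = 42.10 ✓; ∠JGZ = 85.80° ✓; |GZ| = 36.20 ✓; ∠(GZ, ZD) = 96.10° ✗; |ZD| = 10.90 ✓.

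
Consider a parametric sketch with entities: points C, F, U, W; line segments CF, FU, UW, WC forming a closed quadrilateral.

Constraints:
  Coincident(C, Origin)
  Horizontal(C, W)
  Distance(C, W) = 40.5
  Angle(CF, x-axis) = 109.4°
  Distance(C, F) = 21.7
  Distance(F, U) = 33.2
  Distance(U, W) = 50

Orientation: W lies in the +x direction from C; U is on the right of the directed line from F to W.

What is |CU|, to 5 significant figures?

14.954

Checks: |FU| = 33.20 ✓; |UW| = 50.00 ✓.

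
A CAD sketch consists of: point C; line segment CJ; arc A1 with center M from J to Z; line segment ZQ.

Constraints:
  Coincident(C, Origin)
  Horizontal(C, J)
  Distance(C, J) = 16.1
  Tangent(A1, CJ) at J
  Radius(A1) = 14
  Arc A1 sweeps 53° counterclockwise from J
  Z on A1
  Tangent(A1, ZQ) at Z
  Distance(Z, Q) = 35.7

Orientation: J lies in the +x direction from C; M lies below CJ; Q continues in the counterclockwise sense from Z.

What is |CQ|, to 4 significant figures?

37.90

C is at the origin; CJ is horizontal with |CJ| = 16.1 and J on the +x side, so J = (16.10, 0.000). Since A1 is tangent to CJ there, MJ ⟂ CJ, so M = J + (0, -14) = (16.10, -14.00). On A1, J sits at bearing 90° from M; a 53° counterclockwise sweep puts Z at bearing 143°, so Z = M + 14.0·(cos 143°, sin 143°) = (4.919, -5.575). Tangency of A1 to ZQ means the radius MZ is perpendicular to ZQ, so ZQ runs along (−sin 143°, cos 143°); with |ZQ| = 35.7, Q = (-16.57, -34.09). Then |CQ| = |Q − C| = 37.90.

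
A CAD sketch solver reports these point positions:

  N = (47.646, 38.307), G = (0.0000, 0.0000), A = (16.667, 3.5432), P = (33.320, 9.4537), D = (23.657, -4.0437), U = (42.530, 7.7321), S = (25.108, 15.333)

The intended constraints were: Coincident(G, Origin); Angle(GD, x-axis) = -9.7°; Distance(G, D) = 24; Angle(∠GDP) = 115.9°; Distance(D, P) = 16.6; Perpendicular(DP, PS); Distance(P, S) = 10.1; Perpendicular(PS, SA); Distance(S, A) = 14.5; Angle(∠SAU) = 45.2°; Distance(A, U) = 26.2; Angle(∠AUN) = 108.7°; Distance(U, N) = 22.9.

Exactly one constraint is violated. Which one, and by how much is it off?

Distance(U, N) = 22.9 — off by 8.10.

G = (0.00, 0.00) ✓; GD at -9.700° ✓; |GD| = 24.00 ✓; ∠GDP = 115.9° ✓; |DP| = 16.60 ✓; ∠(DP, PS) = 90.00° ✓; |PS| = 10.10 ✓; ∠(PS, SA) = 90.00° ✓; |SA| = 14.50 ✓; ∠SAU = 45.20° ✓; |AU| = 26.20 ✓; ∠AUN = 108.7° ✓; |UN| = 31.00 ✗.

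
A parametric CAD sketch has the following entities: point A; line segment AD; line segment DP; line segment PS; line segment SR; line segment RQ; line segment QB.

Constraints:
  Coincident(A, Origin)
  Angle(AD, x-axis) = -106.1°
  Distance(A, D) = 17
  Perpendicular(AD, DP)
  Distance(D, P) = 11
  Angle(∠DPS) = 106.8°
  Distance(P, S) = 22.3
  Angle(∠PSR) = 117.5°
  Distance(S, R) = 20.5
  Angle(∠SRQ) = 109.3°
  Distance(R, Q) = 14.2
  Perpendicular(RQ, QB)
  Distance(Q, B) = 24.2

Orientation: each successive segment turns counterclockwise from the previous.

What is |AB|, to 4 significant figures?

9.360

A is at the origin; AD runs at -106.1° with length 17.0, so D = (-4.714, -16.33). AD ⟂ DP, so DP runs at -16.10°; with |DP| = 11.0, P = (5.854, -19.38). ∠DPS = 106.8° gives PS at 57.10° from the x-axis; with |PS| = 22.3, S = (17.97, -0.6602). ∠PSR = 117.5° gives SR at 119.6° from the x-axis; with |SR| = 20.5, R = (7.841, 17.16). ∠SRQ = 109.3° gives RQ at -169.7° from the x-axis; with |RQ| = 14.2, Q = (-6.130, 14.63). RQ ⟂ QB, so QB runs at -79.70°; with |QB| = 24.2, B = (-1.803, -9.185). Then |AB| = |B − A| = 9.360.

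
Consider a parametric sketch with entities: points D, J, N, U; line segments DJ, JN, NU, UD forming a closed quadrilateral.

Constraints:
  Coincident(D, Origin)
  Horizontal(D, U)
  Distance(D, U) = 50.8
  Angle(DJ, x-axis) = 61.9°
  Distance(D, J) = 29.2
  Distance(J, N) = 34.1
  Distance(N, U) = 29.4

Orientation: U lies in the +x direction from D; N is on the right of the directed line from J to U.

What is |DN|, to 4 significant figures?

23.46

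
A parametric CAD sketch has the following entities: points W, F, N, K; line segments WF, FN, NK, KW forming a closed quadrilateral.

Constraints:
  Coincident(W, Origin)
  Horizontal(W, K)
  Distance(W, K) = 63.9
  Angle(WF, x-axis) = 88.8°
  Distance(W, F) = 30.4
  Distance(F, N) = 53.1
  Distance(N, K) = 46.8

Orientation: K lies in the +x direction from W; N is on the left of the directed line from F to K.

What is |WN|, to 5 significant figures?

68.605

Checks: |FN| = 53.10 ✓; |NK| = 46.80 ✓.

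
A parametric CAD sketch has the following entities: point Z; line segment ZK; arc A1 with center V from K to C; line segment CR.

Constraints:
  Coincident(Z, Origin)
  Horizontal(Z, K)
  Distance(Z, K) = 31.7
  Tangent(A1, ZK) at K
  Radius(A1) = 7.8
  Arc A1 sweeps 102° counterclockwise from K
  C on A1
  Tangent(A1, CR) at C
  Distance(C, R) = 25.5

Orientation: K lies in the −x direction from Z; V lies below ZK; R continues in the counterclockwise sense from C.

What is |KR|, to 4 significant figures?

34.44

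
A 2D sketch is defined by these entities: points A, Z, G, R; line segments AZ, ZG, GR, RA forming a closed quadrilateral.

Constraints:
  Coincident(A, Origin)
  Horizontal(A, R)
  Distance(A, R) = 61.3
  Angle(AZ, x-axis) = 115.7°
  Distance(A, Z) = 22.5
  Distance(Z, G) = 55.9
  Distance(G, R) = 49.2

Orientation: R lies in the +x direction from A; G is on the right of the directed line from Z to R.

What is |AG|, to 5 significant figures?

33.651

Checks: |ZG| = 55.90 ✓; |GR| = 49.20 ✓.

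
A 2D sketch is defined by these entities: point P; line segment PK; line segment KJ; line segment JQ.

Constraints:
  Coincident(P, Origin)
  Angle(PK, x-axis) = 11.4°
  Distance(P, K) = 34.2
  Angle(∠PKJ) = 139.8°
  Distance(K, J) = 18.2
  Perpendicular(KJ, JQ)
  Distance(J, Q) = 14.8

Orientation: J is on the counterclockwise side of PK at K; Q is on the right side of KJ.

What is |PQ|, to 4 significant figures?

57.66

P is at the origin; PK runs at 11.4° with length 34.2, so K = 34.2·(cos 11.4°, sin 11.4°) = (33.53, 6.760). ∠PKJ = 139.8°, so KJ runs at 11.4° + (180° − 139.8°) = 51.60° from the x-axis; with |KJ| = 18.2, J = K + 18.2·(cos 51.60°, sin 51.60°) = (44.83, 21.02). KJ is perpendicular to JQ; with |JQ| = 14.8 on the right of KJ, Q = J + 14.8·(0.7837, -0.6211) = (56.43, 11.83). Then |PQ| = |Q − P| = 57.66.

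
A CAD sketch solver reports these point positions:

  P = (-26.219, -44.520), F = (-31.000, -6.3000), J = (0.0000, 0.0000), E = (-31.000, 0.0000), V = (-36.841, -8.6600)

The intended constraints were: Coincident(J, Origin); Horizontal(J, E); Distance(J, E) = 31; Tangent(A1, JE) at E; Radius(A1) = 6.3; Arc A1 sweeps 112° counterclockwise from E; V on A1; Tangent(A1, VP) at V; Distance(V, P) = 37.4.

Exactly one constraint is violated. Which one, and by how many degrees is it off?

Tangent(A1, VP) at V — off by 5.50°.

J = (0.00, 0.00) ✓; J.y = 0.00, E.y = 0.00 ✓; |JE| = 31.00 ✓; ∠(FE, EJ) = 90.00° ✓; |FE| = 6.300 ✓; bearing(F→V) − bearing(F→E) = 112.0° ✓; |FV| = 6.300 ✓; ∠(FV, VP) = 95.50° ✗; |VP| = 37.40 ✓.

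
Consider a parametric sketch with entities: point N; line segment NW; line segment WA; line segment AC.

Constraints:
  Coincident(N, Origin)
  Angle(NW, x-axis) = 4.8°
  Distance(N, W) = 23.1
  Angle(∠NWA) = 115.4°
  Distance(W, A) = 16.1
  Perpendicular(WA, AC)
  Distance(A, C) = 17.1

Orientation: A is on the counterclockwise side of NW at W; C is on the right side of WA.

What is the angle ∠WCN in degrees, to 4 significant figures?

8.863°

N is at the origin; NW runs at 4.8° with length 23.1, so W = 23.1·(cos 4.8°, sin 4.8°) = (23.02, 1.933). ∠NWA = 115.4°, so WA runs at 4.8° + (180° − 115.4°) = 69.40° from the x-axis; with |WA| = 16.1, A = W + 16.1·(cos 69.40°, sin 69.40°) = (28.68, 17.00). WA is perpendicular to AC; with |AC| = 17.1 on the right of WA, C = A + 17.1·(0.9361, -0.3518) = (44.69, 10.99). Then cos ∠WCN = CW·CN / (|CW||CN|), giving 8.863°.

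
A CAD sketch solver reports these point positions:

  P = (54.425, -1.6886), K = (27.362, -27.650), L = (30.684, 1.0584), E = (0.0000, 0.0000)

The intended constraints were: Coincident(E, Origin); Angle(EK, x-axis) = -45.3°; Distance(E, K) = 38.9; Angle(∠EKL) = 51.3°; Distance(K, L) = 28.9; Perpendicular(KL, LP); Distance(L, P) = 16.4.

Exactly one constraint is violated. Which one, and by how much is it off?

Distance(L, P) = 16.4 — off by 7.50.

E = (0.00, 0.00) ✓; EK at -45.30° ✓; |EK| = 38.90 ✓; ∠EKL = 51.30° ✓; |KL| = 28.90 ✓; ∠(KL, LP) = 90.00° ✓; |LP| = 23.90 ✗.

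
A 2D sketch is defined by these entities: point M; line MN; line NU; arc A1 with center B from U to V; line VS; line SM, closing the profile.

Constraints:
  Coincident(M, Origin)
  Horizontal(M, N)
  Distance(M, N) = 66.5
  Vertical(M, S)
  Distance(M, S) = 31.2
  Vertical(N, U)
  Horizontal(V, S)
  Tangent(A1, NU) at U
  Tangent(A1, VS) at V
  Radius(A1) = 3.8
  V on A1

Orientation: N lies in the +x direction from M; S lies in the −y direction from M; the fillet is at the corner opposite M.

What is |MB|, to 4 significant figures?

68.43

M and S share the same x with |MS| = 31.2 and S on the −y side, so S = (0.000, -31.20). The virtual corner opposite M is at (66.50, -31.20). Tangency of A1 to NU means the radius BU is perpendicular to NU and A1 meets VS tangentially, so BV is at right angles to VS, with radius 3.8, so the center B sits 3.8 in from both sides at B = (62.70, -27.40). Then |MB| = |B − M| = 68.43.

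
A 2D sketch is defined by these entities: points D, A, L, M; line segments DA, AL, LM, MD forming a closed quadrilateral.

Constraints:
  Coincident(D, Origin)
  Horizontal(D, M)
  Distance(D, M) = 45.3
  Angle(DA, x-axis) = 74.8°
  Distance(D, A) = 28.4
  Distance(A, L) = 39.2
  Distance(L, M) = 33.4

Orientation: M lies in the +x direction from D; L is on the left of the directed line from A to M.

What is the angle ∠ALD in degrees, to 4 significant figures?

27.09°

D is at the origin; DM is horizontal with |DM| = 45.3 and M in +x, so M = (45.3, 0). DA runs at 74.8° with |DA| = 28.4, so A = (7.446, 27.41). L is determined by |AL| = 39.2 and |LM| = 33.4 together: it lies at the intersection of circle(A, 39.2) and circle(M, 33.4). With |AM| = 46.73, the foot of the radical line on AM is 27.87 from A and the perpendicular offset is √(39.2² − 27.87²) = 27.56. Taking the left-of-AM solution: L = (46.19, 33.39).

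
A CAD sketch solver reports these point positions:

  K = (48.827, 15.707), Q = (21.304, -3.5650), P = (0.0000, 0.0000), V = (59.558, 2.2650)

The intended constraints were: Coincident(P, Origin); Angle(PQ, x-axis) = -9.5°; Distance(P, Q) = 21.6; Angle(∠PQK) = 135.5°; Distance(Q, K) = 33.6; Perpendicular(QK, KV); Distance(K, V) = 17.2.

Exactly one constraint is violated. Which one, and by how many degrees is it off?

Perpendicular(QK, KV) — off by 3.60°.

P = (0.00, 0.00) ✓; PQ at -9.500° ✓; |PQ| = 21.60 ✓; ∠PQK = 135.5° ✓; |QK| = 33.60 ✓; ∠(QK, KV) = 86.40° ✗; |KV| = 17.20 ✓.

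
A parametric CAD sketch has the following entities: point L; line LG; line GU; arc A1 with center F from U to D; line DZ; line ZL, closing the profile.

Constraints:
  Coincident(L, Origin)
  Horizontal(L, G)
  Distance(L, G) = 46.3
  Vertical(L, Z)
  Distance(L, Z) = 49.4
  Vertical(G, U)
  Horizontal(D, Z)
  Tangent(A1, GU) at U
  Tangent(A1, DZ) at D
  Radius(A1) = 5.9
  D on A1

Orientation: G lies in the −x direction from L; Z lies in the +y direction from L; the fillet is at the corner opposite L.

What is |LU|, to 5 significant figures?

63.529

L is at the origin; L and G share the same y with |LG| = 46.3 and G on the −x side, so G = (-46.300, 0.0000). L and Z share the same x with |LZ| = 49.4 and Z on the +y side, so Z = (0.0000, 49.400). The virtual corner opposite L is at (-46.300, 49.400). A1 meets GU tangentially, so FU is at right angles to GU and tangency of A1 to DZ means the radius FD is perpendicular to DZ, with radius 5.9, so the center F sits 5.9 in from both sides at F = (-40.400, 43.500). That places the tangent points at U = (-46.300, 43.500) on GU and D = (-40.400, 49.400) on DZ. Then |LU| = |U − L| = 63.529.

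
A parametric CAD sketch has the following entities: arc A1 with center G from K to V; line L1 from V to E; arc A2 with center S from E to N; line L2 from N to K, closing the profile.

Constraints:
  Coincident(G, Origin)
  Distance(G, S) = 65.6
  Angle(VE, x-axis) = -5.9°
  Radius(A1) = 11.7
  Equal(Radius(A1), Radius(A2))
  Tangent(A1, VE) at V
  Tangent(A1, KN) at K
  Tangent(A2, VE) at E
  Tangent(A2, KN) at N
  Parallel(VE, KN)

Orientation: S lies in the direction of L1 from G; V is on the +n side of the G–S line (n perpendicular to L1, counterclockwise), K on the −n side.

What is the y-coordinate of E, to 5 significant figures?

4.8948

The slot axis is L1's direction at -5.9°, so u = (cos -5.9°, sin -5.9°) = (0.99470, -0.10279) and n = (−sin -5.9°, cos -5.9°) = (0.10279, 0.99470). G is at the origin and S lies 65.6 along u from G, so S = 65.6·u = (65.253, -6.7432). Tangency of A1 to both parallel lines with radius 11.7 puts V and K at G ± 11.7·n: V = (1.2027, 11.638), K = (-1.2027, -11.638). Equal radii place E and N the same way about S: E = S + 11.7·n = (66.455, 4.8948), N = S − 11.7·n = (64.050, -18.381). So E.y = 4.8948.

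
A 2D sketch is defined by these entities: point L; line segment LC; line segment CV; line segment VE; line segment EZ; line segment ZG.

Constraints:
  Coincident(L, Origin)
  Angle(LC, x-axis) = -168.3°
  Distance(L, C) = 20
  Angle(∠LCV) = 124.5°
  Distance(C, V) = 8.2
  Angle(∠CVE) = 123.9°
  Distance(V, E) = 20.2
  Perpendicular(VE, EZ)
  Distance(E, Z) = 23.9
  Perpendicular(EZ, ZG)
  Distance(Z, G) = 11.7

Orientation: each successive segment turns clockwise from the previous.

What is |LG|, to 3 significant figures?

5.91

L is at the origin; LC runs at -168.3° with length 20.0, so C = (-19.6, -4.06). ∠LCV = 124.5° gives CV at 136° from the x-axis; with |CV| = 8.2, V = (-25.5, 1.62). ∠CVE = 123.9° gives VE at 80.1° from the x-axis; with |VE| = 20.2, E = (-22.0, 21.5). VE ⟂ EZ, so EZ runs at -9.90°; with |EZ| = 23.9, Z = (1.51, 17.4). EZ ⟂ ZG, so ZG runs at -99.9°; with |ZG| = 11.7, G = (-0.497, 5.88). Then |LG| = |G − L| = 5.91.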